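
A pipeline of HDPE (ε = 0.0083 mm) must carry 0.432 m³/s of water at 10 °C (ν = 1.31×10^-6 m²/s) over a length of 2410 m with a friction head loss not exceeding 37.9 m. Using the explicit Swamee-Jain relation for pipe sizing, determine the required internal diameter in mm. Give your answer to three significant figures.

D ≈ 415 mm

Swamee-Jain (Type III): D = 0.66·[ε^1.25·(LQ²/(gh_f))^4.75 + ν·Q^9.4·(L/(gh_f))^5.2]^0.04
LQ²/(gh_f) = 1.210; L/(gh_f) = 6.482
Term 1 = ε^1.25·(…)^4.75 = 1.10×10^-6; Term 2 = ν·Q^9.4·(…)^5.2 = 8.16×10^-6
D = 0.66·(1.10×10^-6 + 8.16×10^-6)^0.04 = 0.4152 m = 415 mm
Check: V = 3.19 m/s, Re = 1.01×10^6, f = 0.01206, h_f = 36.3 m ≈ 37.9 m ✓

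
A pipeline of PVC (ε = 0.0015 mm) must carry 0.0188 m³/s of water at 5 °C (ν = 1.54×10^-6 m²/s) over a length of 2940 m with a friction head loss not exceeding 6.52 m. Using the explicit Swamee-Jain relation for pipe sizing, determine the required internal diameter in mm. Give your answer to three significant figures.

Swamee-Jain (Type III): D = 0.66·[ε^1.25·(LQ²/(gh_f))^4.75 + ν·Q^9.4·(L/(gh_f))^5.2]^0.04
LQ²/(gh_f) = 0.01625; L/(gh_f) = 45.97
Term 1 = ε^1.25·(…)^4.75 = 1.66×10^-16; Term 2 = ν·Q^9.4·(…)^5.2 = 4.07×10^-14
D = 0.66·(1.66×10^-16 + 4.07×10^-14)^0.04 = 0.1923 m = 192 mm
Check: V = 0.647 m/s, Re = 8.08×10^4, f = 0.01873, h_f = 6.11 m ≈ 6.52 m ✓

D ≈ 192 mm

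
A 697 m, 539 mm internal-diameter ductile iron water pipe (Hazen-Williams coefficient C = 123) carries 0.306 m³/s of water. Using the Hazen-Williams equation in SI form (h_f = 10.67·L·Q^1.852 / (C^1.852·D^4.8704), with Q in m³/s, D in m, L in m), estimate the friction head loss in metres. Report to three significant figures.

h_f ≈ 2.27 m

h_f = 10.67·697·0.306^1.852 / (123^1.852·0.539^4.8704) = 2.268 m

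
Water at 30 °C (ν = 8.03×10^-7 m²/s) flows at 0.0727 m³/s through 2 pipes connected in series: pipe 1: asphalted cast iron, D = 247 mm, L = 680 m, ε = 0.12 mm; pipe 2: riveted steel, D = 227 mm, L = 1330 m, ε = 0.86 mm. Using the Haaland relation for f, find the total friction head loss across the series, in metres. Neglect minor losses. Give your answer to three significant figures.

H ≈ 32.9 m

Pipe 1: V = 1.517 m/s, Re = 4.67×10^5, ε/D = 4.86×10^-4, f = 0.01754, h_1 = f(L/D)V²/2g = 5.667 m
Pipe 2: V = 1.796 m/s, Re = 5.08×10^5, ε/D = 0.00379, f = 0.02823, h_2 = f(L/D)V²/2g = 27.20 m
Series → Q common, losses add: H = Σh = 32.87 m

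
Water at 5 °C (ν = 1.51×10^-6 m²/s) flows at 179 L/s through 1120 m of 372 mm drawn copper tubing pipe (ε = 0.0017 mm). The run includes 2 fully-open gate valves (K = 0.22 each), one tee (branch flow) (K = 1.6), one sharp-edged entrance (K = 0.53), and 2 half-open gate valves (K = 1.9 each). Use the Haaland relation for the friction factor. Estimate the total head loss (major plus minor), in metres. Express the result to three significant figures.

H_L ≈ 6.54 m

V = 4Q/(πD²) = 1.647 m/s; V²/2g = 0.1382 m
Re = 4.06×10^5, ε/D = 4.57×10^-6 → f = 0.01361 (Haaland)
Major: h_f = f(L/D)·V²/2g = 0.01361·3011·0.1382 = 5.664 m
Minor: ΣK = 6.37; h_m = ΣK·V²/2g = 0.8806 m
Total H_L = 5.664 + 0.8806 = 6.545 m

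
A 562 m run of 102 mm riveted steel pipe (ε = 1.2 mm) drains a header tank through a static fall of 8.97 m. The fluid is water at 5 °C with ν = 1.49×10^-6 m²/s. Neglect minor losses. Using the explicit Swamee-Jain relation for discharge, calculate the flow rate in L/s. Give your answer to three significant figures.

Q ≈ 7.22 L/s

Swamee-Jain (Type II): Q = -0.965·√(gD⁵h_f/L)·ln[ε/(3.7D) + √(3.17ν²L/(gD³h_f))]
√(gD⁵h_f/L) = √(9.81·0.102⁵·8.97/562) = 0.001315
ε/(3.7D) = 0.00318; √(3.17ν²L/(gD³h_f)) = 2.06×10^-4
Q = -0.965·0.001315·ln(0.003385) = 0.007217 m³/s
Check: V = 0.883 m/s, Re = 6.05×10^4, f = 0.04130, h_f = 9.05 m ≈ 8.97 m ✓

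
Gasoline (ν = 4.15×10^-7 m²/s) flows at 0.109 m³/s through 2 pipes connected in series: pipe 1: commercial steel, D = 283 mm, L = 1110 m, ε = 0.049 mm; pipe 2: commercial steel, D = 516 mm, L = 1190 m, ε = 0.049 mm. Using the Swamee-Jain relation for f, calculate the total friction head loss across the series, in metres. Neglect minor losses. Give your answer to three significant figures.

H ≈ 9.05 m

Pipe 1: V = 1.733 m/s, Re = 1.18×10^6, ε/D = 1.73×10^-4, f = 0.01433, h_1 = f(L/D)V²/2g = 8.600 m
Pipe 2: V = 0.5212 m/s, Re = 6.48×10^5, ε/D = 9.50×10^-5, f = 0.01400, h_2 = f(L/D)V²/2g = 0.4470 m
Series → Q common, losses add: H = Σh = 9.047 m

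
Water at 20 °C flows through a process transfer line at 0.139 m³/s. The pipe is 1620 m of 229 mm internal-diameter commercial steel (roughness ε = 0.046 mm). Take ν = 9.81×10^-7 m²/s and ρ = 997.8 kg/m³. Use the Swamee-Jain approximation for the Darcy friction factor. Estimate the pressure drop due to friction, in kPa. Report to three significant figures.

V = 4Q/(πD²) = 4·0.139/(π·0.229²) = 3.375 m/s
Re = VD/ν = 3.375·0.229/9.81×10^-7 = 7.88×10^5 → turbulent
ε/D = 0.046/229 = 2.01×10^-4
Swamee-Jain: f = 0.01500
h_f = f(L/D)V²/(2g) = 0.01500·(1620/0.229)·3.375²/(2·9.81) = 61.59 m
Δp = ρg·h_f = 997.8·9.81·61.59 = 602.8 kPa

Δp ≈ 603 kPa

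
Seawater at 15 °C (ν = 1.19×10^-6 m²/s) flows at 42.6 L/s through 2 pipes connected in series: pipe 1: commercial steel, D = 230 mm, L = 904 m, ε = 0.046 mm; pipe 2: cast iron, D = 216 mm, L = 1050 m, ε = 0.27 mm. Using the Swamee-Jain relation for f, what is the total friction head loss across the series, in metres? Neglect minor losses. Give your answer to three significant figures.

Pipe 1: V = 1.025 m/s, Re = 1.98×10^5, ε/D = 2.00×10^-4, f = 0.01715, h_1 = f(L/D)V²/2g = 3.612 m
Pipe 2: V = 1.163 m/s, Re = 2.11×10^5, ε/D = 0.00125, f = 0.02207, h_2 = f(L/D)V²/2g = 7.389 m
Series → Q common, losses add: H = Σh = 11.00 m

H ≈ 11.0 m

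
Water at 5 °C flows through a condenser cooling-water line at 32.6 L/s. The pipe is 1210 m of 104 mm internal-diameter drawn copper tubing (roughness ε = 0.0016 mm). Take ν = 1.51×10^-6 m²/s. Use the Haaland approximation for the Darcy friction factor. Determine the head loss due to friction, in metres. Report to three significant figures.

h_f ≈ 129 m

V = 4Q/(πD²) = 4·0.0326/(π·0.104²) = 3.838 m/s
Re = VD/ν = 3.838·0.104/1.51×10^-6 = 2.64×10^5 → turbulent
ε/D = 0.0016/104 = 1.54×10^-5
Haaland: f = 0.01480
h_f = f(L/D)V²/(2g) = 0.01480·(1210/0.104)·3.838²/(2·9.81) = 129.3 m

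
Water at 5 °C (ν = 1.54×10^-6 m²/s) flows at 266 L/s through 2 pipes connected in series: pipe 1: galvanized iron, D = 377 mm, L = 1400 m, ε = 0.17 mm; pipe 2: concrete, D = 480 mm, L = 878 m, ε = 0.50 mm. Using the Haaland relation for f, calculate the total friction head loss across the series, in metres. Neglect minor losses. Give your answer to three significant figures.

Pipe 1: V = 2.383 m/s, Re = 5.83×10^5, ε/D = 4.51×10^-4, f = 0.01714, h_1 = f(L/D)V²/2g = 18.42 m
Pipe 2: V = 1.470 m/s, Re = 4.58×10^5, ε/D = 0.00104, f = 0.02042, h_2 = f(L/D)V²/2g = 4.114 m
Series → Q common, losses add: H = Σh = 22.53 m

H ≈ 22.5 m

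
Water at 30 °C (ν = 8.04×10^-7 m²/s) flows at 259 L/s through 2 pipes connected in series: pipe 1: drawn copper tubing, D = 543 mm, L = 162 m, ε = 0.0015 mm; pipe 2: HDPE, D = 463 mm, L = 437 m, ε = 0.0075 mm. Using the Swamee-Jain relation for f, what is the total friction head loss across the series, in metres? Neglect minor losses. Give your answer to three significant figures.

Pipe 1: V = 1.118 m/s, Re = 7.55×10^5, ε/D = 2.76×10^-6, f = 0.01223, h_1 = f(L/D)V²/2g = 0.2327 m
Pipe 2: V = 1.538 m/s, Re = 8.86×10^5, ε/D = 1.62×10^-5, f = 0.01221, h_2 = f(L/D)V²/2g = 1.390 m
Series → Q common, losses add: H = Σh = 1.623 m

H ≈ 1.62 m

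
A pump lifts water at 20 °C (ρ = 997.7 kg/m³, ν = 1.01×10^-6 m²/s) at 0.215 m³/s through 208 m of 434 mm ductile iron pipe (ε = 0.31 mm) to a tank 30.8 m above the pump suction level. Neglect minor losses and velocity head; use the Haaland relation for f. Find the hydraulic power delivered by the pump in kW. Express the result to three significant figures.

P_hyd ≈ 66.8 kW

V = 4Q/(πD²) = 1.453 m/s; Re = 6.25×10^5; ε/D = 7.14×10^-4; f = 0.01869
h_f = f(L/D)V²/2g = 0.9644 m
Total head H = z + h_f = 30.8 + 0.9644 = 31.76 m
P_hyd = ρgQH = 997.7·9.81·0.215·31.76 = 66.84 kW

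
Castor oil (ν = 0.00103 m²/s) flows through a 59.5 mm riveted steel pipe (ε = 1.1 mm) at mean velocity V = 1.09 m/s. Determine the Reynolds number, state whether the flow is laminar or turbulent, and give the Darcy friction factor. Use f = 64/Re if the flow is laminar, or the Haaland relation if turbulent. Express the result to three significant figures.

Re ≈ 63.0; laminar; f = 64/Re ≈ 1.02

Re = VD/ν = 1.090·0.0595/0.00103 = 63.0
Re < 2300 → laminar → f = 64/Re = 1.016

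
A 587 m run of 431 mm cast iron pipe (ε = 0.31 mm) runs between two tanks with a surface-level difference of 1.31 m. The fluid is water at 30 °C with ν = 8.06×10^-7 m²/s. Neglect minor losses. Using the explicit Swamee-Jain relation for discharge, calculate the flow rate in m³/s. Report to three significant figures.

Q ≈ 0.146 m³/s

Swamee-Jain (Type II): Q = -0.965·√(gD⁵h_f/L)·ln[ε/(3.7D) + √(3.17ν²L/(gD³h_f))]
√(gD⁵h_f/L) = √(9.81·0.431⁵·1.31/587) = 0.01804
ε/(3.7D) = 1.94×10^-4; √(3.17ν²L/(gD³h_f)) = 3.43×10^-5
Q = -0.965·0.01804·ln(2.287×10^-4) = 0.1460 m³/s
Check: V = 1.00 m/s, Re = 5.35×10^5, f = 0.01897, h_f = 1.32 m ≈ 1.31 m ✓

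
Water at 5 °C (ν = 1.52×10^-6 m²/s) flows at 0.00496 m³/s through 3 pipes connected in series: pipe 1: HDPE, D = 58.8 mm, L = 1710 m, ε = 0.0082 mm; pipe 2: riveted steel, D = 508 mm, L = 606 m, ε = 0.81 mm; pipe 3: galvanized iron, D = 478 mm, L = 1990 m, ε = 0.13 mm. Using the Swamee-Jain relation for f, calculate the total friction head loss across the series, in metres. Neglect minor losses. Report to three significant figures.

Pipe 1: V = 1.827 m/s, Re = 7.07×10^4, ε/D = 1.39×10^-4, f = 0.01991, h_1 = f(L/D)V²/2g = 98.44 m
Pipe 2: V = 0.02447 m/s, Re = 8180, ε/D = 0.00159, f = 0.03518, h_2 = f(L/D)V²/2g = 0.001281 m
Pipe 3: V = 0.02764 m/s, Re = 8690, ε/D = 2.72×10^-4, f = 0.03265, h_3 = f(L/D)V²/2g = 0.005292 m
Series → Q common, losses add: H = Σh = 98.45 m

H ≈ 98.4 m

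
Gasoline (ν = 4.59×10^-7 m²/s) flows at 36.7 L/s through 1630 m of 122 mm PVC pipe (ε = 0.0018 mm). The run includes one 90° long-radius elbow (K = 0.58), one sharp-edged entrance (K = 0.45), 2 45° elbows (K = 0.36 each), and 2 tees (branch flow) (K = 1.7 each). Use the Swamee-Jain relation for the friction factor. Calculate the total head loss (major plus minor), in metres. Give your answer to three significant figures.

V = 4Q/(πD²) = 3.139 m/s; V²/2g = 0.5024 m
Re = 8.34×10^5, ε/D = 1.48×10^-5 → f = 0.01229 (Swamee-Jain)
Major: h_f = f(L/D)·V²/2g = 0.01229·13361·0.5024 = 82.48 m
Minor: ΣK = 5.15; h_m = ΣK·V²/2g = 2.587 m
Total H_L = 82.48 + 2.587 = 85.07 m

H_L ≈ 85.1 m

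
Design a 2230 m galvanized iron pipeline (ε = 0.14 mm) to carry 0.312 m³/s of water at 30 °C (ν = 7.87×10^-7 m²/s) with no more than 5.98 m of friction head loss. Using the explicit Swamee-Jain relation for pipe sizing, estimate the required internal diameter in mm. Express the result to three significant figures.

Swamee-Jain (Type III): D = 0.66·[ε^1.25·(LQ²/(gh_f))^4.75 + ν·Q^9.4·(L/(gh_f))^5.2]^0.04
LQ²/(gh_f) = 3.700; L/(gh_f) = 38.01
Term 1 = ε^1.25·(…)^4.75 = 0.00762; Term 2 = ν·Q^9.4·(…)^5.2 = 0.00227
D = 0.66·(0.00762 + 0.00227)^0.04 = 0.5487 m = 549 mm
Check: V = 1.32 m/s, Re = 9.20×10^5, f = 0.01540, h_f = 5.55 m ≈ 5.98 m ✓

D ≈ 549 mm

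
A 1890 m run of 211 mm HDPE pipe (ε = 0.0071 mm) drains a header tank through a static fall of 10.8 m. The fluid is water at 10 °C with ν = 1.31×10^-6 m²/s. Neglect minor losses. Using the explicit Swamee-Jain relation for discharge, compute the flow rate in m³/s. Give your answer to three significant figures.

Q ≈ 0.0426 m³/s

Swamee-Jain (Type II): Q = -0.965·√(gD⁵h_f/L)·ln[ε/(3.7D) + √(3.17ν²L/(gD³h_f))]
√(gD⁵h_f/L) = √(9.81·0.211⁵·10.8/1890) = 0.004842
ε/(3.7D) = 9.09×10^-6; √(3.17ν²L/(gD³h_f)) = 1.02×10^-4
Q = -0.965·0.004842·ln(1.107×10^-4) = 0.04256 m³/s
Check: V = 1.22 m/s, Re = 1.96×10^5, f = 0.01589, h_f = 10.7 m ≈ 10.8 m ✓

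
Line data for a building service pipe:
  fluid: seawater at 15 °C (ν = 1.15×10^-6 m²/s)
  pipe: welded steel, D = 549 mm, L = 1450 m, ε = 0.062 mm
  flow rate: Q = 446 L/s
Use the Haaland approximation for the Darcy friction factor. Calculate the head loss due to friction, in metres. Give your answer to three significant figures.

V = 4Q/(πD²) = 4·0.446/(π·0.549²) = 1.884 m/s
Re = VD/ν = 1.884·0.549/1.15×10^-6 = 8.99×10^5 → turbulent
ε/D = 0.062/549 = 1.13×10^-4
Haaland: f = 0.01362
h_f = f(L/D)V²/(2g) = 0.01362·(1450/0.549)·1.884²/(2·9.81) = 6.511 m

h_f ≈ 6.51 m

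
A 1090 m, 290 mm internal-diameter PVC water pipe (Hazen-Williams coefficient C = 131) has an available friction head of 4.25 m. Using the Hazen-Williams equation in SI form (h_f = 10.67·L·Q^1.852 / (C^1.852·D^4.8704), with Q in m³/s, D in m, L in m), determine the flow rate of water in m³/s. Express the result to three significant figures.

Rearranging: Q = [h_f·C^1.852·D^4.8704 / (10.67·L)]^(1/1.852)
Q = [4.25·131^1.852·0.290^4.8704 / (10.67·1090)]^0.540 = 0.07040 m³/s

Q ≈ 0.0704 m³/s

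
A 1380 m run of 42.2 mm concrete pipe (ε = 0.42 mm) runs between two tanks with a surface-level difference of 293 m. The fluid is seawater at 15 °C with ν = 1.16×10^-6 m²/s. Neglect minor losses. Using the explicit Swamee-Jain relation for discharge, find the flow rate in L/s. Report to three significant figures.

Swamee-Jain (Type II): Q = -0.965·√(gD⁵h_f/L)·ln[ε/(3.7D) + √(3.17ν²L/(gD³h_f))]
√(gD⁵h_f/L) = √(9.81·0.0422⁵·293/1380) = 5.280×10^-4
ε/(3.7D) = 0.00269; √(3.17ν²L/(gD³h_f)) = 1.65×10^-4
Q = -0.965·5.280×10^-4·ln(0.002855) = 0.002985 m³/s
Check: V = 2.13 m/s, Re = 7.76×10^4, f = 0.03890, h_f = 295 m ≈ 293 m ✓

Q ≈ 2.98 L/s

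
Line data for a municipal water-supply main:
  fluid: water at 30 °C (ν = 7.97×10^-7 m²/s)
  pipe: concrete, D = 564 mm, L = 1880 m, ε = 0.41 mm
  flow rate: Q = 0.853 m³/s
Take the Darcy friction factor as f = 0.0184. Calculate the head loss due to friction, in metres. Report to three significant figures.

h_f ≈ 36.4 m

V = 4Q/(πD²) = 4·0.853/(π·0.564²) = 3.414 m/s
h_f = f(L/D)V²/(2g) = 0.01840·(1880/0.564)·3.414²/(2·9.81) = 36.44 m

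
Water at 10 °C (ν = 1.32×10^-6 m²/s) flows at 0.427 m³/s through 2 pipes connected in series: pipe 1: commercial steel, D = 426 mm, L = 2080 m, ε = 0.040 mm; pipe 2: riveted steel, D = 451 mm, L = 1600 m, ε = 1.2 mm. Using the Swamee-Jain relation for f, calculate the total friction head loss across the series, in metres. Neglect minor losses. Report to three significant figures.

H ≈ 63.1 m

Pipe 1: V = 2.996 m/s, Re = 9.67×10^5, ε/D = 9.39×10^-5, f = 0.01346, h_1 = f(L/D)V²/2g = 30.05 m
Pipe 2: V = 2.673 m/s, Re = 9.13×10^5, ε/D = 0.00266, f = 0.02554, h_2 = f(L/D)V²/2g = 33.00 m
Series → Q common, losses add: H = Σh = 63.05 m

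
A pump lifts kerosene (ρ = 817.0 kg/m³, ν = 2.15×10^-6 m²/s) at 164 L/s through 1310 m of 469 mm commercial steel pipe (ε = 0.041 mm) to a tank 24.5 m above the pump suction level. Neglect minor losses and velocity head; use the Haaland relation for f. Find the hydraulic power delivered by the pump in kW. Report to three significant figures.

V = 4Q/(πD²) = 0.9493 m/s; Re = 2.07×10^5; ε/D = 8.74×10^-5; f = 0.01601
h_f = f(L/D)V²/2g = 2.054 m
Total head H = z + h_f = 24.5 + 2.054 = 26.55 m
P_hyd = ρgQH = 817.0·9.81·0.164·26.55 = 34.90 kW

P_hyd ≈ 34.9 kW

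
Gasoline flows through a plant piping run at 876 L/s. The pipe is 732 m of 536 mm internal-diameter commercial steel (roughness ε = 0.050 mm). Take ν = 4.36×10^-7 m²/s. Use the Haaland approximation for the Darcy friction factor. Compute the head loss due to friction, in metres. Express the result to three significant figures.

h_f ≈ 12.8 m

V = 4Q/(πD²) = 4·0.876/(π·0.536²) = 3.882 m/s
Re = VD/ν = 3.882·0.536/4.36×10^-7 = 4.77×10^6 → turbulent
ε/D = 0.050/536 = 9.33×10^-5
Haaland: f = 0.01219
h_f = f(L/D)V²/(2g) = 0.01219·(732/0.536)·3.882²/(2·9.81) = 12.79 m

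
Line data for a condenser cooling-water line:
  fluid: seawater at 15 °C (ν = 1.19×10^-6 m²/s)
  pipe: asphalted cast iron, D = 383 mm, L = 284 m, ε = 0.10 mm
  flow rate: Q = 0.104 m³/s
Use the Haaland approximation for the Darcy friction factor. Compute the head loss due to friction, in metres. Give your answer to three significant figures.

h_f ≈ 0.510 m

V = 4Q/(πD²) = 4·0.104/(π·0.383²) = 0.9027 m/s
Re = VD/ν = 0.9027·0.383/1.19×10^-6 = 2.91×10^5 → turbulent
ε/D = 0.10/383 = 2.61×10^-4
Haaland: f = 0.01658
h_f = f(L/D)V²/(2g) = 0.01658·(284/0.383)·0.9027²/(2·9.81) = 0.5105 m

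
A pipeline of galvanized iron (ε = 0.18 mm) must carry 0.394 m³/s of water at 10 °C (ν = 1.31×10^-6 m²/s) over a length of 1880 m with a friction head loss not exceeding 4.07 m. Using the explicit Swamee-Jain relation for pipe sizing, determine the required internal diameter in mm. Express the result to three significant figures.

D ≈ 634 mm

Swamee-Jain (Type III): D = 0.66·[ε^1.25·(LQ²/(gh_f))^4.75 + ν·Q^9.4·(L/(gh_f))^5.2]^0.04
LQ²/(gh_f) = 7.309; L/(gh_f) = 47.09
Term 1 = ε^1.25·(…)^4.75 = 0.265; Term 2 = ν·Q^9.4·(…)^5.2 = 0.103
D = 0.66·(0.265 + 0.103)^0.04 = 0.6341 m = 634 mm
Check: V = 1.25 m/s, Re = 6.04×10^5, f = 0.01604, h_f = 3.77 m ≈ 4.07 m ✓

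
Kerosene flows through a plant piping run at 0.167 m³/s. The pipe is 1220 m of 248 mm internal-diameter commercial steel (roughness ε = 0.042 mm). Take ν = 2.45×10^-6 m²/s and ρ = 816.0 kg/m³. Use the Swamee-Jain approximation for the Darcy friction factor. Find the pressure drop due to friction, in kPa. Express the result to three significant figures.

V = 4Q/(πD²) = 4·0.167/(π·0.248²) = 3.457 m/s
Re = VD/ν = 3.457·0.248/2.45×10^-6 = 3.50×10^5 → turbulent
ε/D = 0.042/248 = 1.69×10^-4
Swamee-Jain: f = 0.01578
h_f = f(L/D)V²/(2g) = 0.01578·(1220/0.248)·3.457²/(2·9.81) = 47.28 m
Δp = ρg·h_f = 816.0·9.81·47.28 = 378.5 kPa

Δp ≈ 378 kPa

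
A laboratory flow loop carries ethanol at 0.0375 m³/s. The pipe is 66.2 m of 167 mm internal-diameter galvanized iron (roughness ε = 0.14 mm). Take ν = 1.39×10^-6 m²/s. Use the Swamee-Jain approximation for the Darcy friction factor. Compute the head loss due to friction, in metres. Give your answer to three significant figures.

h_f ≈ 1.21 m

V = 4Q/(πD²) = 4·0.0375/(π·0.167²) = 1.712 m/s
Re = VD/ν = 1.712·0.167/1.39×10^-6 = 2.06×10^5 → turbulent
ε/D = 0.14/167 = 8.38×10^-4
Swamee-Jain: f = 0.02049
h_f = f(L/D)V²/(2g) = 0.02049·(66.2/0.167)·1.712²/(2·9.81) = 1.213 m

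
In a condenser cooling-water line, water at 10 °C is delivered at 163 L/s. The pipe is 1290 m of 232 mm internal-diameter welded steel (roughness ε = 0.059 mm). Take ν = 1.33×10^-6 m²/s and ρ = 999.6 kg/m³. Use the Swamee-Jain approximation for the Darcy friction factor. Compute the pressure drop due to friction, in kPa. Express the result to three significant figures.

Δp ≈ 648 kPa

V = 4Q/(πD²) = 4·0.163/(π·0.232²) = 3.856 m/s
Re = VD/ν = 3.856·0.232/1.33×10^-6 = 6.73×10^5 → turbulent
ε/D = 0.059/232 = 2.54×10^-4
Swamee-Jain: f = 0.01567
h_f = f(L/D)V²/(2g) = 0.01567·(1290/0.232)·3.856²/(2·9.81) = 66.03 m
Δp = ρg·h_f = 999.6·9.81·66.03 = 647.5 kPa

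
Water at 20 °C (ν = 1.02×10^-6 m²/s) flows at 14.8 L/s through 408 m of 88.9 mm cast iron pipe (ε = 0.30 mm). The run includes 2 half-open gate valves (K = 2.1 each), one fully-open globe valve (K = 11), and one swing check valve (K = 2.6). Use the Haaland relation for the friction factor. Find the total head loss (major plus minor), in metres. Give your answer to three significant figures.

V = 4Q/(πD²) = 2.384 m/s; V²/2g = 0.2898 m
Re = 2.08×10^5, ε/D = 0.00337 → f = 0.02764 (Haaland)
Major: h_f = f(L/D)·V²/2g = 0.02764·4589·0.2898 = 36.76 m
Minor: ΣK = 17.8; h_m = ΣK·V²/2g = 5.158 m
Total H_L = 36.76 + 5.158 = 41.92 m

H_L ≈ 41.9 m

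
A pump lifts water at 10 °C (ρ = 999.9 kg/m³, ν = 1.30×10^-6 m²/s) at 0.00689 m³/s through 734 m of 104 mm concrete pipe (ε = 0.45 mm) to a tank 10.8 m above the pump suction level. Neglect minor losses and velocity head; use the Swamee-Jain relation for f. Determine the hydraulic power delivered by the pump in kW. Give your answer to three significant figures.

V = 4Q/(πD²) = 0.8111 m/s; Re = 6.49×10^4; ε/D = 0.00433; f = 0.03094
h_f = f(L/D)V²/2g = 7.322 m
Total head H = z + h_f = 10.8 + 7.322 = 18.12 m
P_hyd = ρgQH = 999.9·9.81·0.00689·18.12 = 1.225 kW

P_hyd ≈ 1.22 kW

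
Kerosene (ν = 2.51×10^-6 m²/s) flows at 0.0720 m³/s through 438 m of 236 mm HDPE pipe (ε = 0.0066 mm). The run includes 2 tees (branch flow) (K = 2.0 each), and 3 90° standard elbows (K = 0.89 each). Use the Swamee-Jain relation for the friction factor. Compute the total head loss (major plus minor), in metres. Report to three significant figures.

H_L ≈ 5.16 m

V = 4Q/(πD²) = 1.646 m/s; V²/2g = 0.1381 m
Re = 1.55×10^5, ε/D = 2.80×10^-5 → f = 0.01656 (Swamee-Jain)
Major: h_f = f(L/D)·V²/2g = 0.01656·1856·0.1381 = 4.243 m
Minor: ΣK = 6.67; h_m = ΣK·V²/2g = 0.9210 m
Total H_L = 4.243 + 0.9210 = 5.164 m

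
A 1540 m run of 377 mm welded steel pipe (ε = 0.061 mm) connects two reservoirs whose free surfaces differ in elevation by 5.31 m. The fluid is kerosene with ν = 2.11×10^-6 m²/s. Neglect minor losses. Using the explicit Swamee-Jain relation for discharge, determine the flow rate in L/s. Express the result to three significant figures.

Swamee-Jain (Type II): Q = -0.965·√(gD⁵h_f/L)·ln[ε/(3.7D) + √(3.17ν²L/(gD³h_f))]
√(gD⁵h_f/L) = √(9.81·0.377⁵·5.31/1540) = 0.01605
ε/(3.7D) = 4.37×10^-5; √(3.17ν²L/(gD³h_f)) = 8.82×10^-5
Q = -0.965·0.01605·ln(1.320×10^-4) = 0.1384 m³/s
Check: V = 1.24 m/s, Re = 2.21×10^5, f = 0.01662, h_f = 5.32 m ≈ 5.31 m ✓

Q ≈ 138 L/s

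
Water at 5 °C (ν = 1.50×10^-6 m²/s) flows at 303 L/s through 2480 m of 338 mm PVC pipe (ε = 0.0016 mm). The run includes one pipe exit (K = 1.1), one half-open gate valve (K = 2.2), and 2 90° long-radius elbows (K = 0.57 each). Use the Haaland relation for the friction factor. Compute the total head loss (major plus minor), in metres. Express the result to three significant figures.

V = 4Q/(πD²) = 3.377 m/s; V²/2g = 0.5812 m
Re = 7.61×10^5, ε/D = 4.73×10^-6 → f = 0.01220 (Haaland)
Major: h_f = f(L/D)·V²/2g = 0.01220·7337·0.5812 = 52.04 m
Minor: ΣK = 4.44; h_m = ΣK·V²/2g = 2.581 m
Total H_L = 52.04 + 2.581 = 54.63 m

H_L ≈ 54.6 m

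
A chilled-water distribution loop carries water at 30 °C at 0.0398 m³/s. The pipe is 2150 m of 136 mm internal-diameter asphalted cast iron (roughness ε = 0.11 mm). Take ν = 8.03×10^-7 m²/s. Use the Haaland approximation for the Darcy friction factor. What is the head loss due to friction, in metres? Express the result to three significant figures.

V = 4Q/(πD²) = 4·0.0398/(π·0.136²) = 2.740 m/s
Re = VD/ν = 2.740·0.136/8.03×10^-7 = 4.64×10^5 → turbulent
ε/D = 0.11/136 = 8.09×10^-4
Haaland: f = 0.01935
h_f = f(L/D)V²/(2g) = 0.01935·(2150/0.136)·2.740²/(2·9.81) = 117.0 m

h_f ≈ 117 m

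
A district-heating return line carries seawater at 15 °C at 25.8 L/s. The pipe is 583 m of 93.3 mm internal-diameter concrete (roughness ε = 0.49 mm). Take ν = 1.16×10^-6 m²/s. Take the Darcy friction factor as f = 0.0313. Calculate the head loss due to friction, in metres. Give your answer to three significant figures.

h_f ≈ 142 m

V = 4Q/(πD²) = 4·0.0258/(π·0.0933²) = 3.774 m/s
h_f = f(L/D)V²/(2g) = 0.03130·(583/0.0933)·3.774²/(2·9.81) = 142.0 m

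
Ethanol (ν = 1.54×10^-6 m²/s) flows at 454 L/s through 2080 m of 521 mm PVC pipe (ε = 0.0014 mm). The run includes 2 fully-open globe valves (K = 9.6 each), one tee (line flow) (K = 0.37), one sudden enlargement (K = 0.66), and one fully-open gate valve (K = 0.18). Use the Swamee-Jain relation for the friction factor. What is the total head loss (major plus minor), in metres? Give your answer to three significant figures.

H_L ≈ 16.1 m

V = 4Q/(πD²) = 2.130 m/s; V²/2g = 0.2311 m
Re = 7.20×10^5, ε/D = 2.69×10^-6 → f = 0.01233 (Swamee-Jain)
Major: h_f = f(L/D)·V²/2g = 0.01233·3992·0.2311 = 11.38 m
Minor: ΣK = 20.4; h_m = ΣK·V²/2g = 4.718 m
Total H_L = 11.38 + 4.718 = 16.10 m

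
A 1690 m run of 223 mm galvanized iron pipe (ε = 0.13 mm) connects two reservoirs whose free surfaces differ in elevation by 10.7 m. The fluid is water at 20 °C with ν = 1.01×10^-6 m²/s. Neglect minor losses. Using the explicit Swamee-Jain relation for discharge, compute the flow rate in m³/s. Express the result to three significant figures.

Q ≈ 0.0474 m³/s

Swamee-Jain (Type II): Q = -0.965·√(gD⁵h_f/L)·ln[ε/(3.7D) + √(3.17ν²L/(gD³h_f))]
√(gD⁵h_f/L) = √(9.81·0.223⁵·10.7/1690) = 0.005853
ε/(3.7D) = 1.58×10^-4; √(3.17ν²L/(gD³h_f)) = 6.85×10^-5
Q = -0.965·0.005853·ln(2.261×10^-4) = 0.04741 m³/s
Check: V = 1.21 m/s, Re = 2.68×10^5, f = 0.01893, h_f = 10.8 m ≈ 10.7 m ✓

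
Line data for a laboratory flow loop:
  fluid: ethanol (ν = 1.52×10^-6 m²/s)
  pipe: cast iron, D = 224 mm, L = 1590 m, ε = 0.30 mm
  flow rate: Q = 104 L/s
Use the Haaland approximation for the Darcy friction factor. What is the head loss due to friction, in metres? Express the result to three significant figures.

V = 4Q/(πD²) = 4·0.104/(π·0.224²) = 2.639 m/s
Re = VD/ν = 2.639·0.224/1.52×10^-6 = 3.89×10^5 → turbulent
ε/D = 0.30/224 = 0.00134
Haaland: f = 0.02170
h_f = f(L/D)V²/(2g) = 0.02170·(1590/0.224)·2.639²/(2·9.81) = 54.67 m

h_f ≈ 54.7 m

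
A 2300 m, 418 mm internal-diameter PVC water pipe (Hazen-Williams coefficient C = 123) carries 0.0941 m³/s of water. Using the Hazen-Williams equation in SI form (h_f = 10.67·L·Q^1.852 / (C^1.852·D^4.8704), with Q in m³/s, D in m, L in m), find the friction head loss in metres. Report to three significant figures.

h_f = 10.67·2300·0.0941^1.852 / (123^1.852·0.418^4.8704) = 2.907 m

h_f ≈ 2.91 m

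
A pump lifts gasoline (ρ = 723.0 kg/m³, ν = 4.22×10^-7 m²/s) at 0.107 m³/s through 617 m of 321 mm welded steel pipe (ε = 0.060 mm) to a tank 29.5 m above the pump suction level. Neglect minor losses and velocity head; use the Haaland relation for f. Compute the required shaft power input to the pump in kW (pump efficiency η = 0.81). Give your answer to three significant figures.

P_shaft ≈ 30.0 kW

V = 4Q/(πD²) = 1.322 m/s; Re = 1.01×10^6; ε/D = 1.87×10^-4; f = 0.01445
h_f = f(L/D)V²/2g = 2.474 m
Total head H = z + h_f = 29.5 + 2.474 = 31.97 m
P_hyd = ρgQH = 723.0·9.81·0.107·31.97 = 24.27 kW
P_shaft = P_hyd/η = 24.27/0.81 = 29.96 kW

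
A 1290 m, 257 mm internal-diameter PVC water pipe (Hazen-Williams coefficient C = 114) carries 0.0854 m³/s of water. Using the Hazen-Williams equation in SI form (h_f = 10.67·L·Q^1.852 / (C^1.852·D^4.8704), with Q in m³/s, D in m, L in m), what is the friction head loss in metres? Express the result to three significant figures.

h_f ≈ 16.8 m

h_f = 10.67·1290·0.0854^1.852 / (114^1.852·0.257^4.8704) = 16.76 m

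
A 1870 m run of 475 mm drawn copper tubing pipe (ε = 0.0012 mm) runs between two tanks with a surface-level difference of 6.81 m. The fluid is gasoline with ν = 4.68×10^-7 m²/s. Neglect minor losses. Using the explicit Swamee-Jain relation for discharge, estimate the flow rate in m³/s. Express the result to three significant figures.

Q ≈ 0.317 m³/s

Swamee-Jain (Type II): Q = -0.965·√(gD⁵h_f/L)·ln[ε/(3.7D) + √(3.17ν²L/(gD³h_f))]
√(gD⁵h_f/L) = √(9.81·0.475⁵·6.81/1870) = 0.02939
ε/(3.7D) = 6.83×10^-7; √(3.17ν²L/(gD³h_f)) = 1.35×10^-5
Q = -0.965·0.02939·ln(1.415×10^-5) = 0.3167 m³/s
Check: V = 1.79 m/s, Re = 1.81×10^6, f = 0.01062, h_f = 6.81 m ≈ 6.81 m ✓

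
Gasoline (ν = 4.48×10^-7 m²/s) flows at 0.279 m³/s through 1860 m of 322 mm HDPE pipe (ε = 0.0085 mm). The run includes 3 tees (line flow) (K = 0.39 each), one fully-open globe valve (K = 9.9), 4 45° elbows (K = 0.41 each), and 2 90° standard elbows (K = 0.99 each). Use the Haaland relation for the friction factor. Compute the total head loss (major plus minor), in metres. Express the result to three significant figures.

V = 4Q/(πD²) = 3.426 m/s; V²/2g = 0.5983 m
Re = 2.46×10^6, ε/D = 2.64×10^-5 → f = 0.01089 (Haaland)
Major: h_f = f(L/D)·V²/2g = 0.01089·5776·0.5983 = 37.63 m
Minor: ΣK = 14.7; h_m = ΣK·V²/2g = 8.789 m
Total H_L = 37.63 + 8.789 = 46.42 m

H_L ≈ 46.4 m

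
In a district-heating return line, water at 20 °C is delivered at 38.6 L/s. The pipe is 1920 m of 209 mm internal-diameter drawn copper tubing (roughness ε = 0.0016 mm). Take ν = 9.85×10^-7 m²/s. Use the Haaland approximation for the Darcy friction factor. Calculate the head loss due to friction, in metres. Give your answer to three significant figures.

h_f ≈ 8.91 m

V = 4Q/(πD²) = 4·0.0386/(π·0.209²) = 1.125 m/s
Re = VD/ν = 1.125·0.209/9.85×10^-7 = 2.39×10^5 → turbulent
ε/D = 0.0016/209 = 7.66×10^-6
Haaland: f = 0.01503
h_f = f(L/D)V²/(2g) = 0.01503·(1920/0.209)·1.125²/(2·9.81) = 8.908 m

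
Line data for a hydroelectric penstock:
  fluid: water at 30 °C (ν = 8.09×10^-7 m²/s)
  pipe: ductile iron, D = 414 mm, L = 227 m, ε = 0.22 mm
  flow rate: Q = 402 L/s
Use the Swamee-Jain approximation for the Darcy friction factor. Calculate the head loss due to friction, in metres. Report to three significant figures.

V = 4Q/(πD²) = 4·0.402/(π·0.414²) = 2.986 m/s
Re = VD/ν = 2.986·0.414/8.09×10^-7 = 1.53×10^6 → turbulent
ε/D = 0.22/414 = 5.31×10^-4
Swamee-Jain: f = 0.01733
h_f = f(L/D)V²/(2g) = 0.01733·(227/0.414)·2.986²/(2·9.81) = 4.319 m

h_f ≈ 4.32 m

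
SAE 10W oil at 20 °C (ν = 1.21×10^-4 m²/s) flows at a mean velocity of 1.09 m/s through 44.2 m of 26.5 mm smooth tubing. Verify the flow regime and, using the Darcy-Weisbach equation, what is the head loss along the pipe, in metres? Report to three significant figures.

Re = VD/ν = 1.09·0.02650/1.21×10^-4 = 239 → laminar (Re < 2300)
f = 64/Re = 0.2681
h_f = f(L/D)V²/(2g) = 0.2681·(44.2/0.02650)·1.09²/(2·9.81) = 27.08 m

h_f ≈ 27.1 m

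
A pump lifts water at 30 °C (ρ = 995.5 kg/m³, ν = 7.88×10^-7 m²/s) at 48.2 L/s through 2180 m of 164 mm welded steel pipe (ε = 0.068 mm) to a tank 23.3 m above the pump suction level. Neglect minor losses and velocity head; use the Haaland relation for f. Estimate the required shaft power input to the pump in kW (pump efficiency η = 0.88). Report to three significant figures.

V = 4Q/(πD²) = 2.282 m/s; Re = 4.75×10^5; ε/D = 4.15×10^-4; f = 0.01706
h_f = f(L/D)V²/2g = 60.16 m
Total head H = z + h_f = 23.3 + 60.16 = 83.46 m
P_hyd = ρgQH = 995.5·9.81·0.0482·83.46 = 39.29 kW
P_shaft = P_hyd/η = 39.29/0.88 = 44.64 kW

P_shaft ≈ 44.6 kW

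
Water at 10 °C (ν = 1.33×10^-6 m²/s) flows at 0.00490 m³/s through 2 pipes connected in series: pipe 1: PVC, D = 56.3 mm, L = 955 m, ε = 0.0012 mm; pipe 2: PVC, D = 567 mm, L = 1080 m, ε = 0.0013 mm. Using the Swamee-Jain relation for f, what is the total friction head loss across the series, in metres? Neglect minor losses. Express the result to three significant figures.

Pipe 1: V = 1.968 m/s, Re = 8.33×10^4, ε/D = 2.13×10^-5, f = 0.01868, h_1 = f(L/D)V²/2g = 62.57 m
Pipe 2: V = 0.01941 m/s, Re = 8270, ε/D = 2.29×10^-6, f = 0.03266, h_2 = f(L/D)V²/2g = 0.001194 m
Series → Q common, losses add: H = Σh = 62.57 m

H ≈ 62.6 m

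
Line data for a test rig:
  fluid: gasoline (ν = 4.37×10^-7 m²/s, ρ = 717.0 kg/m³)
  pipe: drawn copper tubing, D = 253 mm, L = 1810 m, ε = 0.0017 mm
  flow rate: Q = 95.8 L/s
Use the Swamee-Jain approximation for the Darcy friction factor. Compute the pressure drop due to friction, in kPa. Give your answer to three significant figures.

V = 4Q/(πD²) = 4·0.0958/(π·0.253²) = 1.906 m/s
Re = VD/ν = 1.906·0.253/4.37×10^-7 = 1.10×10^6 → turbulent
ε/D = 0.0017/253 = 6.72×10^-6
Swamee-Jain: f = 0.01160
h_f = f(L/D)V²/(2g) = 0.01160·(1810/0.253)·1.906²/(2·9.81) = 15.35 m
Δp = ρg·h_f = 717.0·9.81·15.35 = 108.0 kPa

Δp ≈ 108 kPa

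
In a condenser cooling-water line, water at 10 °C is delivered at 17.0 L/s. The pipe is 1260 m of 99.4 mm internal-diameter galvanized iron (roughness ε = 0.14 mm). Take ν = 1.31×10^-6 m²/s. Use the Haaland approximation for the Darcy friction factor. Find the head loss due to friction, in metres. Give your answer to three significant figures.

V = 4Q/(πD²) = 4·0.0170/(π·0.0994²) = 2.191 m/s
Re = VD/ν = 2.191·0.0994/1.31×10^-6 = 1.66×10^5 → turbulent
ε/D = 0.14/99.4 = 0.00141
Haaland: f = 0.02260
h_f = f(L/D)V²/(2g) = 0.02260·(1260/0.0994)·2.191²/(2·9.81) = 70.08 m

h_f ≈ 70.1 m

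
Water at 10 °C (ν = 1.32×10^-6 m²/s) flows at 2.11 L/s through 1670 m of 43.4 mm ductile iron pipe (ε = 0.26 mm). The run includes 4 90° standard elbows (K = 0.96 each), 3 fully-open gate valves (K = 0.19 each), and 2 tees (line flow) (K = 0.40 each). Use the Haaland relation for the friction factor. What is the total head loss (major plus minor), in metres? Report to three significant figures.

H_L ≈ 135 m

V = 4Q/(πD²) = 1.426 m/s; V²/2g = 0.1037 m
Re = 4.69×10^4, ε/D = 0.00599 → f = 0.03375 (Haaland)
Major: h_f = f(L/D)·V²/2g = 0.03375·38479·0.1037 = 134.6 m
Minor: ΣK = 5.21; h_m = ΣK·V²/2g = 0.5402 m
Total H_L = 134.6 + 0.5402 = 135.2 m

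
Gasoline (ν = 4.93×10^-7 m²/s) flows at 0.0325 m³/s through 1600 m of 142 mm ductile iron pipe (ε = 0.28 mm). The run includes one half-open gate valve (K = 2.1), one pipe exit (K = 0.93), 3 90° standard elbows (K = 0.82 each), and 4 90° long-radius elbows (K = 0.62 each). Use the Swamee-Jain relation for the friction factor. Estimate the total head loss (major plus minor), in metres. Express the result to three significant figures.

V = 4Q/(πD²) = 2.052 m/s; V²/2g = 0.2147 m
Re = 5.91×10^5, ε/D = 0.00197 → f = 0.02375 (Swamee-Jain)
Major: h_f = f(L/D)·V²/2g = 0.02375·11268·0.2147 = 57.44 m
Minor: ΣK = 7.97; h_m = ΣK·V²/2g = 1.711 m
Total H_L = 57.44 + 1.711 = 59.15 m

H_L ≈ 59.2 m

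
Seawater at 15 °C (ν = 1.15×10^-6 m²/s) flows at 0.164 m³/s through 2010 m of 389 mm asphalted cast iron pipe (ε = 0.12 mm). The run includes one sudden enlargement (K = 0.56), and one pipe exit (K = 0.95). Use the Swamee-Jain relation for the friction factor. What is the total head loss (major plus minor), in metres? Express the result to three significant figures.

H_L ≈ 8.43 m

V = 4Q/(πD²) = 1.380 m/s; V²/2g = 0.09705 m
Re = 4.67×10^5, ε/D = 3.08×10^-4 → f = 0.01652 (Swamee-Jain)
Major: h_f = f(L/D)·V²/2g = 0.01652·5167·0.09705 = 8.284 m
Minor: ΣK = 1.51; h_m = ΣK·V²/2g = 0.1466 m
Total H_L = 8.284 + 0.1466 = 8.430 m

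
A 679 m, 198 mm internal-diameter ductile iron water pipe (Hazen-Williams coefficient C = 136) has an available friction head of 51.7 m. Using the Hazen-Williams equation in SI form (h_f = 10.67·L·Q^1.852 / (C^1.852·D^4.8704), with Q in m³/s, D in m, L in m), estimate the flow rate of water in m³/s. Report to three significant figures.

Q ≈ 0.133 m³/s

Rearranging: Q = [h_f·C^1.852·D^4.8704 / (10.67·L)]^(1/1.852)
Q = [51.7·136^1.852·0.198^4.8704 / (10.67·679)]^0.540 = 0.1333 m³/s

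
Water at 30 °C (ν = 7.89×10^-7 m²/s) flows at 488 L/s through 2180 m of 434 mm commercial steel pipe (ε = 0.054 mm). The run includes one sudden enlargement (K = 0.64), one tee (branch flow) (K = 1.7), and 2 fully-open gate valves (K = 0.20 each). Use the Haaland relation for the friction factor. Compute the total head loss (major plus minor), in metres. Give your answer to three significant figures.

V = 4Q/(πD²) = 3.299 m/s; V²/2g = 0.5546 m
Re = 1.81×10^6, ε/D = 1.24×10^-4 → f = 0.01320 (Haaland)
Major: h_f = f(L/D)·V²/2g = 0.01320·5023·0.5546 = 36.79 m
Minor: ΣK = 2.74; h_m = ΣK·V²/2g = 1.520 m
Total H_L = 36.79 + 1.520 = 38.31 m

H_L ≈ 38.3 m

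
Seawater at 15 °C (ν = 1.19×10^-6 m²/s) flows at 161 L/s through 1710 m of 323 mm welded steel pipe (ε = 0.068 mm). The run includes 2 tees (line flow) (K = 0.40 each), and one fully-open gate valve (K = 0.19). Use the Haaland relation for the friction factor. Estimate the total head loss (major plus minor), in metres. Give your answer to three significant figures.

H_L ≈ 16.1 m

V = 4Q/(πD²) = 1.965 m/s; V²/2g = 0.1968 m
Re = 5.33×10^5, ε/D = 2.11×10^-4 → f = 0.01531 (Haaland)
Major: h_f = f(L/D)·V²/2g = 0.01531·5294·0.1968 = 15.95 m
Minor: ΣK = 0.990; h_m = ΣK·V²/2g = 0.1948 m
Total H_L = 15.95 + 0.1948 = 16.14 m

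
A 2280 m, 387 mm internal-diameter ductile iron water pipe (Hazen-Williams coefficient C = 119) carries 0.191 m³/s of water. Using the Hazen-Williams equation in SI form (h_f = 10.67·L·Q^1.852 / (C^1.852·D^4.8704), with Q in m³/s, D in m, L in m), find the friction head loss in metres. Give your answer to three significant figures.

h_f ≈ 16.5 m

h_f = 10.67·2280·0.191^1.852 / (119^1.852·0.387^4.8704) = 16.55 m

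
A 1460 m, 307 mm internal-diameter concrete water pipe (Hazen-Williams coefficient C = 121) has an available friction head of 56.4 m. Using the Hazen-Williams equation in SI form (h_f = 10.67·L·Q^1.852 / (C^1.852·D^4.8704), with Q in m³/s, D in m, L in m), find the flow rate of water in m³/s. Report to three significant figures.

Rearranging: Q = [h_f·C^1.852·D^4.8704 / (10.67·L)]^(1/1.852)
Q = [56.4·121^1.852·0.307^4.8704 / (10.67·1460)]^0.540 = 0.2606 m³/s

Q ≈ 0.261 m³/s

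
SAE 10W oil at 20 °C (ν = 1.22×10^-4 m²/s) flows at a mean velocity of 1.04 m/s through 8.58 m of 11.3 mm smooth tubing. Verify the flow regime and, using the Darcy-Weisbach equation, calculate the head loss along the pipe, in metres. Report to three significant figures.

Re = VD/ν = 1.04·0.01130/1.22×10^-4 = 96.3 → laminar (Re < 2300)
f = 64/Re = 0.6644
h_f = f(L/D)V²/(2g) = 0.6644·(8.58/0.01130)·1.04²/(2·9.81) = 27.81 m

h_f ≈ 27.8 m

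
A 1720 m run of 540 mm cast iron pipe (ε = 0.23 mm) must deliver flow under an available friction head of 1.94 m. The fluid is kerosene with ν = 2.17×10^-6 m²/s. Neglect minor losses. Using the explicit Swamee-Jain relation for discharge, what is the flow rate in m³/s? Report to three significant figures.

Q ≈ 0.184 m³/s

Swamee-Jain (Type II): Q = -0.965·√(gD⁵h_f/L)·ln[ε/(3.7D) + √(3.17ν²L/(gD³h_f))]
√(gD⁵h_f/L) = √(9.81·0.540⁵·1.94/1720) = 0.02254
ε/(3.7D) = 1.15×10^-4; √(3.17ν²L/(gD³h_f)) = 9.26×10^-5
Q = -0.965·0.02254·ln(2.077×10^-4) = 0.1844 m³/s
Check: V = 0.805 m/s, Re = 2.00×10^5, f = 0.01853, h_f = 1.95 m ≈ 1.94 m ✓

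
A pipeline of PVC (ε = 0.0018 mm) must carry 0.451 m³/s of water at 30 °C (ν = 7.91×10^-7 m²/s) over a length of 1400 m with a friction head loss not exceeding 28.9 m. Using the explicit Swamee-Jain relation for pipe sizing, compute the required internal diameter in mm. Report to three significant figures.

D ≈ 389 mm

Swamee-Jain (Type III): D = 0.66·[ε^1.25·(LQ²/(gh_f))^4.75 + ν·Q^9.4·(L/(gh_f))^5.2]^0.04
LQ²/(gh_f) = 1.004; L/(gh_f) = 4.938
Term 1 = ε^1.25·(…)^4.75 = 6.73×10^-8; Term 2 = ν·Q^9.4·(…)^5.2 = 1.79×10^-6
D = 0.66·(6.73×10^-8 + 1.79×10^-6)^0.04 = 0.3894 m = 389 mm
Check: V = 3.79 m/s, Re = 1.86×10^6, f = 0.01065, h_f = 28.0 m ≈ 28.9 m ✓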